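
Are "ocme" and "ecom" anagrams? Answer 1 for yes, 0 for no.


Strings: "ocme", "ecom"
Sorted first:  cemo
Sorted second: cemo
Sorted forms match => anagrams

1


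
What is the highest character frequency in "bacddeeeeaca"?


Input: bacddeeeeaca
Character counts:
  'a': 3
  'b': 1
  'c': 2
  'd': 2
  'e': 4
Maximum frequency: 4

4


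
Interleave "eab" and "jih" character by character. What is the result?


Interleaving "eab" and "jih":
  Position 0: 'e' from first, 'j' from second => "ej"
  Position 1: 'a' from first, 'i' from second => "ai"
  Position 2: 'b' from first, 'h' from second => "bh"
Result: ejaibh

ejaibh


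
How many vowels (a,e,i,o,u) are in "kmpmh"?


Input: kmpmh
Checking each character:
  'k' at position 0: consonant
  'm' at position 1: consonant
  'p' at position 2: consonant
  'm' at position 3: consonant
  'h' at position 4: consonant
Total vowels: 0

0


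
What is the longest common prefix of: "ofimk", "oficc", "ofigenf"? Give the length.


Words: ofimk, oficc, ofigenf
  Position 0: all 'o' => match
  Position 1: all 'f' => match
  Position 2: all 'i' => match
  Position 3: ('m', 'c', 'g') => mismatch, stop
LCP = "ofi" (length 3)

3


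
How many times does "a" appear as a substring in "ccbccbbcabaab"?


Searching for "a" in "ccbccbbcabaab"
Scanning each position:
  Position 0: "c" => no
  Position 1: "c" => no
  Position 2: "b" => no
  Position 3: "c" => no
  Position 4: "c" => no
  Position 5: "b" => no
  Position 6: "b" => no
  Position 7: "c" => no
  Position 8: "a" => MATCH
  Position 9: "b" => no
  Position 10: "a" => MATCH
  Position 11: "a" => MATCH
  Position 12: "b" => no
Total occurrences: 3

3


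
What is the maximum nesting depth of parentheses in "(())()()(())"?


Input: "(())()()(())"
Tracking depth:
  Position 0 '(': depth becomes 1
  Position 1 '(': depth becomes 2
  Position 2 ')': depth becomes 1
  Position 3 ')': depth becomes 0
  Position 4 '(': depth becomes 1
  Position 5 ')': depth becomes 0
  Position 6 '(': depth becomes 1
  Position 7 ')': depth becomes 0
  Position 8 '(': depth becomes 1
  Position 9 '(': depth becomes 2
  Position 10 ')': depth becomes 1
  Position 11 ')': depth becomes 0
Maximum depth reached: 2

2


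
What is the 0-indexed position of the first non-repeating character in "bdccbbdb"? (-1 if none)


Input: bdccbbdb
Character frequencies:
  'b': 4
  'c': 2
  'd': 2
Scanning left to right for freq == 1:
  Position 0 ('b'): freq=4, skip
  Position 1 ('d'): freq=2, skip
  Position 2 ('c'): freq=2, skip
  Position 3 ('c'): freq=2, skip
  Position 4 ('b'): freq=4, skip
  Position 5 ('b'): freq=4, skip
  Position 6 ('d'): freq=2, skip
  Position 7 ('b'): freq=4, skip
  No unique character found => answer = -1

-1


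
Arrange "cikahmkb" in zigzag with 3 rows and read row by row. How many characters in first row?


Zigzag "cikahmkb" into 3 rows:
Placing characters:
  'c' => row 0
  'i' => row 1
  'k' => row 2
  'a' => row 1
  'h' => row 0
  'm' => row 1
  'k' => row 2
  'b' => row 1
Rows:
  Row 0: "ch"
  Row 1: "iamb"
  Row 2: "kk"
First row length: 2

2


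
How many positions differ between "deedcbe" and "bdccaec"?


Comparing "deedcbe" and "bdccaec" position by position:
  Position 0: 'd' vs 'b' => DIFFER
  Position 1: 'e' vs 'd' => DIFFER
  Position 2: 'e' vs 'c' => DIFFER
  Position 3: 'd' vs 'c' => DIFFER
  Position 4: 'c' vs 'a' => DIFFER
  Position 5: 'b' vs 'e' => DIFFER
  Position 6: 'e' vs 'c' => DIFFER
Positions that differ: 7

7


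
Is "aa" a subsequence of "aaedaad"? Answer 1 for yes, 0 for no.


Check if "aa" is a subsequence of "aaedaad"
Greedy scan:
  Position 0 ('a'): matches sub[0] = 'a'
  Position 1 ('a'): matches sub[1] = 'a'
  Position 2 ('e'): no match needed
  Position 3 ('d'): no match needed
  Position 4 ('a'): no match needed
  Position 5 ('a'): no match needed
  Position 6 ('d'): no match needed
All 2 characters matched => is a subsequence

1


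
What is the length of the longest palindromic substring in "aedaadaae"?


Input: "aedaadaae"
Checking substrings for palindromes:
  [3:8] "aadaa" (len 5) => palindrome
  [2:6] "daad" (len 4) => palindrome
  [4:7] "ada" (len 3) => palindrome
  [3:5] "aa" (len 2) => palindrome
  [6:8] "aa" (len 2) => palindrome
Longest palindromic substring: "aadaa" with length 5

5


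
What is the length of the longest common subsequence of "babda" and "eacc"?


LCS of "babda" and "eacc"
DP table:
           e    a    c    c
      0    0    0    0    0
  b   0    0    0    0    0
  a   0    0    1    1    1
  b   0    0    1    1    1
  d   0    0    1    1    1
  a   0    0    1    1    1
LCS length = dp[5][4] = 1

1


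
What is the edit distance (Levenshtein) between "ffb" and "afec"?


Computing edit distance: "ffb" -> "afec"
DP table:
           a    f    e    c
      0    1    2    3    4
  f   1    1    1    2    3
  f   2    2    1    2    3
  b   3    3    2    2    3
Edit distance = dp[3][4] = 3

3


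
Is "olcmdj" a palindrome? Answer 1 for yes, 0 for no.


Input: olcmdj
Reversed: jdmclo
  Compare pos 0 ('o') with pos 5 ('j'): MISMATCH
  Compare pos 1 ('l') with pos 4 ('d'): MISMATCH
  Compare pos 2 ('c') with pos 3 ('m'): MISMATCH
Result: not a palindrome

0


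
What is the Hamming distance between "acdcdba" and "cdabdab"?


Comparing "acdcdba" and "cdabdab" position by position:
  Position 0: 'a' vs 'c' => differ
  Position 1: 'c' vs 'd' => differ
  Position 2: 'd' vs 'a' => differ
  Position 3: 'c' vs 'b' => differ
  Position 4: 'd' vs 'd' => same
  Position 5: 'b' vs 'a' => differ
  Position 6: 'a' vs 'b' => differ
Total differences (Hamming distance): 6

6


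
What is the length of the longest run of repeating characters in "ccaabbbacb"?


Input: "ccaabbbacb"
Scanning for longest run:
  Position 1 ('c'): continues run of 'c', length=2
  Position 2 ('a'): new char, reset run to 1
  Position 3 ('a'): continues run of 'a', length=2
  Position 4 ('b'): new char, reset run to 1
  Position 5 ('b'): continues run of 'b', length=2
  Position 6 ('b'): continues run of 'b', length=3
  Position 7 ('a'): new char, reset run to 1
  Position 8 ('c'): new char, reset run to 1
  Position 9 ('b'): new char, reset run to 1
Longest run: 'b' with length 3

3


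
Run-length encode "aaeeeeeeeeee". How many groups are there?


Input: aaeeeeeeeeee
Scanning for consecutive runs:
  Group 1: 'a' x 2 (positions 0-1)
  Group 2: 'e' x 10 (positions 2-11)
Total groups: 2

2


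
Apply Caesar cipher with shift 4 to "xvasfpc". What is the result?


Caesar cipher: shift "xvasfpc" by 4
  'x' (pos 23) + 4 = pos 1 = 'b'
  'v' (pos 21) + 4 = pos 25 = 'z'
  'a' (pos 0) + 4 = pos 4 = 'e'
  's' (pos 18) + 4 = pos 22 = 'w'
  'f' (pos 5) + 4 = pos 9 = 'j'
  'p' (pos 15) + 4 = pos 19 = 't'
  'c' (pos 2) + 4 = pos 6 = 'g'
Result: bzewjtg

bzewjtg


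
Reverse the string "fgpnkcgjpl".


Input: fgpnkcgjpl
Reading characters right to left:
  Position 9: 'l'
  Position 8: 'p'
  Position 7: 'j'
  Position 6: 'g'
  Position 5: 'c'
  Position 4: 'k'
  Position 3: 'n'
  Position 2: 'p'
  Position 1: 'g'
  Position 0: 'f'
Reversed: lpjgcknpgf

lpjgcknpgf


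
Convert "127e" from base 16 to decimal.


Input: "127e" in base 16
Positional expansion:
  Digit '1' (value 1) x 16^3 = 4096
  Digit '2' (value 2) x 16^2 = 512
  Digit '7' (value 7) x 16^1 = 112
  Digit 'e' (value 14) x 16^0 = 14
Sum = 4734

4734


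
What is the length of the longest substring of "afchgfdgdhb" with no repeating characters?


Input: "afchgfdgdhb"
Sliding window (track last position of each char):
  Position 0 ('a'): window [0,0] length 1 -- new best
  Position 1 ('f'): window [0,1] length 2 -- new best
  Position 2 ('c'): window [0,2] length 3 -- new best
  Position 3 ('h'): window [0,3] length 4 -- new best
  Position 4 ('g'): window [0,4] length 5 -- new best
  Position 5 ('f'): repeat (last at 1), move window start to 2
  Position 5 ('f'): window [2,5] length 4
  Position 6 ('d'): window [2,6] length 5
  Position 7 ('g'): repeat (last at 4), move window start to 5
  Position 7 ('g'): window [5,7] length 3
  Position 8 ('d'): repeat (last at 6), move window start to 7
  Position 8 ('d'): window [7,8] length 2
  Position 9 ('h'): window [7,9] length 3
  Position 10 ('b'): window [7,10] length 4
Longest substring with no repeats: "afchg" with length 5

5


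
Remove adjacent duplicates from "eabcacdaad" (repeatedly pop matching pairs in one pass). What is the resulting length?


Input: eabcacdaad
Stack-based adjacent duplicate removal:
  Read 'e': push. Stack: e
  Read 'a': push. Stack: ea
  Read 'b': push. Stack: eab
  Read 'c': push. Stack: eabc
  Read 'a': push. Stack: eabca
  Read 'c': push. Stack: eabcac
  Read 'd': push. Stack: eabcacd
  Read 'a': push. Stack: eabcacda
  Read 'a': matches stack top 'a' => pop. Stack: eabcacd
  Read 'd': matches stack top 'd' => pop. Stack: eabcac
Final stack: "eabcac" (length 6)

6


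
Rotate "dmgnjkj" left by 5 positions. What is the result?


Input: "dmgnjkj", rotate left by 5
First 5 characters: "dmgnj"
Remaining characters: "kj"
Concatenate remaining + first: "kj" + "dmgnj" = "kjdmgnj"

kjdmgnj


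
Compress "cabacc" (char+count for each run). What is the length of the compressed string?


Input: cabacc
Runs:
  'c' x 1 => "c1"
  'a' x 1 => "a1"
  'b' x 1 => "b1"
  'a' x 1 => "a1"
  'c' x 2 => "c2"
Compressed: "c1a1b1a1c2"
Compressed length: 10

10


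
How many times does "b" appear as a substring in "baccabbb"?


Searching for "b" in "baccabbb"
Scanning each position:
  Position 0: "b" => MATCH
  Position 1: "a" => no
  Position 2: "c" => no
  Position 3: "c" => no
  Position 4: "a" => no
  Position 5: "b" => MATCH
  Position 6: "b" => MATCH
  Position 7: "b" => MATCH
Total occurrences: 4

4


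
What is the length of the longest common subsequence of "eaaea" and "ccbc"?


LCS of "eaaea" and "ccbc"
DP table:
           c    c    b    c
      0    0    0    0    0
  e   0    0    0    0    0
  a   0    0    0    0    0
  a   0    0    0    0    0
  e   0    0    0    0    0
  a   0    0    0    0    0
LCS length = dp[5][4] = 0

0


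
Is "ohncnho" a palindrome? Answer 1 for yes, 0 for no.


Input: ohncnho
Reversed: ohncnho
  Compare pos 0 ('o') with pos 6 ('o'): match
  Compare pos 1 ('h') with pos 5 ('h'): match
  Compare pos 2 ('n') with pos 4 ('n'): match
Result: palindrome

1


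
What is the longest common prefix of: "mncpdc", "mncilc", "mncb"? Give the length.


Words: mncpdc, mncilc, mncb
  Position 0: all 'm' => match
  Position 1: all 'n' => match
  Position 2: all 'c' => match
  Position 3: ('p', 'i', 'b') => mismatch, stop
LCP = "mnc" (length 3)

3


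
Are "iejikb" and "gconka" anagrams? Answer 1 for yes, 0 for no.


Strings: "iejikb", "gconka"
Sorted first:  beiijk
Sorted second: acgkno
Differ at position 0: 'b' vs 'a' => not anagrams

0


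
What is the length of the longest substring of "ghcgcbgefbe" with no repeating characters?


Input: "ghcgcbgefbe"
Sliding window (track last position of each char):
  Position 0 ('g'): window [0,0] length 1 -- new best
  Position 1 ('h'): window [0,1] length 2 -- new best
  Position 2 ('c'): window [0,2] length 3 -- new best
  Position 3 ('g'): repeat (last at 0), move window start to 1
  Position 3 ('g'): window [1,3] length 3
  Position 4 ('c'): repeat (last at 2), move window start to 3
  Position 4 ('c'): window [3,4] length 2
  Position 5 ('b'): window [3,5] length 3
  Position 6 ('g'): repeat (last at 3), move window start to 4
  Position 6 ('g'): window [4,6] length 3
  Position 7 ('e'): window [4,7] length 4 -- new best
  Position 8 ('f'): window [4,8] length 5 -- new best
  Position 9 ('b'): repeat (last at 5), move window start to 6
  Position 9 ('b'): window [6,9] length 4
  Position 10 ('e'): repeat (last at 7), move window start to 8
  Position 10 ('e'): window [8,10] length 3
Longest substring with no repeats: "cbgef" with length 5

5


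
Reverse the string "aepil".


Input: aepil
Reading characters right to left:
  Position 4: 'l'
  Position 3: 'i'
  Position 2: 'p'
  Position 1: 'e'
  Position 0: 'a'
Reversed: lipea

lipea


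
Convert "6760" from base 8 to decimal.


Input: "6760" in base 8
Positional expansion:
  Digit '6' (value 6) x 8^3 = 3072
  Digit '7' (value 7) x 8^2 = 448
  Digit '6' (value 6) x 8^1 = 48
  Digit '0' (value 0) x 8^0 = 0
Sum = 3568

3568


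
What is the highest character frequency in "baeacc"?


Input: baeacc
Character counts:
  'a': 2
  'b': 1
  'c': 2
  'e': 1
Maximum frequency: 2

2


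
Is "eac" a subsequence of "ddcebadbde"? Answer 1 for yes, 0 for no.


Check if "eac" is a subsequence of "ddcebadbde"
Greedy scan:
  Position 0 ('d'): no match needed
  Position 1 ('d'): no match needed
  Position 2 ('c'): no match needed
  Position 3 ('e'): matches sub[0] = 'e'
  Position 4 ('b'): no match needed
  Position 5 ('a'): matches sub[1] = 'a'
  Position 6 ('d'): no match needed
  Position 7 ('b'): no match needed
  Position 8 ('d'): no match needed
  Position 9 ('e'): no match needed
Only matched 2/3 characters => not a subsequence

0


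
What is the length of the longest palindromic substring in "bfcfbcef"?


Input: "bfcfbcef"
Checking substrings for palindromes:
  [0:5] "bfcfb" (len 5) => palindrome
  [1:4] "fcf" (len 3) => palindrome
Longest palindromic substring: "bfcfb" with length 5

5


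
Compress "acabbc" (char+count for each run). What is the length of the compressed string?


Input: acabbc
Runs:
  'a' x 1 => "a1"
  'c' x 1 => "c1"
  'a' x 1 => "a1"
  'b' x 2 => "b2"
  'c' x 1 => "c1"
Compressed: "a1c1a1b2c1"
Compressed length: 10

10


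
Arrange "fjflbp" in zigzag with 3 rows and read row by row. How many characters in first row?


Zigzag "fjflbp" into 3 rows:
Placing characters:
  'f' => row 0
  'j' => row 1
  'f' => row 2
  'l' => row 1
  'b' => row 0
  'p' => row 1
Rows:
  Row 0: "fb"
  Row 1: "jlp"
  Row 2: "f"
First row length: 2

2


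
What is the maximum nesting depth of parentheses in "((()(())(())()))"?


Input: "((()(())(())()))"
Tracking depth:
  Position 0 '(': depth becomes 1
  Position 1 '(': depth becomes 2
  Position 2 '(': depth becomes 3
  Position 3 ')': depth becomes 2
  Position 4 '(': depth becomes 3
  Position 5 '(': depth becomes 4
  Position 6 ')': depth becomes 3
  Position 7 ')': depth becomes 2
  Position 8 '(': depth becomes 3
  Position 9 '(': depth becomes 4
  Position 10 ')': depth becomes 3
  Position 11 ')': depth becomes 2
  Position 12 '(': depth becomes 3
  Position 13 ')': depth becomes 2
  Position 14 ')': depth becomes 1
  Position 15 ')': depth becomes 0
Maximum depth reached: 4

4


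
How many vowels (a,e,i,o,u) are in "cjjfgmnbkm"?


Input: cjjfgmnbkm
Checking each character:
  'c' at position 0: consonant
  'j' at position 1: consonant
  'j' at position 2: consonant
  'f' at position 3: consonant
  'g' at position 4: consonant
  'm' at position 5: consonant
  'n' at position 6: consonant
  'b' at position 7: consonant
  'k' at position 8: consonant
  'm' at position 9: consonant
Total vowels: 0

0


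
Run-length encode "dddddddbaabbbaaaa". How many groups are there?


Input: dddddddbaabbbaaaa
Scanning for consecutive runs:
  Group 1: 'd' x 7 (positions 0-6)
  Group 2: 'b' x 1 (positions 7-7)
  Group 3: 'a' x 2 (positions 8-9)
  Group 4: 'b' x 3 (positions 10-12)
  Group 5: 'a' x 4 (positions 13-16)
Total groups: 5

5


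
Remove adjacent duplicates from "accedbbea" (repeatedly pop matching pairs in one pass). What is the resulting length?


Input: accedbbea
Stack-based adjacent duplicate removal:
  Read 'a': push. Stack: a
  Read 'c': push. Stack: ac
  Read 'c': matches stack top 'c' => pop. Stack: a
  Read 'e': push. Stack: ae
  Read 'd': push. Stack: aed
  Read 'b': push. Stack: aedb
  Read 'b': matches stack top 'b' => pop. Stack: aed
  Read 'e': push. Stack: aede
  Read 'a': push. Stack: aedea
Final stack: "aedea" (length 5)

5


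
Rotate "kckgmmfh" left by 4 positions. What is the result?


Input: "kckgmmfh", rotate left by 4
First 4 characters: "kckg"
Remaining characters: "mmfh"
Concatenate remaining + first: "mmfh" + "kckg" = "mmfhkckg"

mmfhkckg


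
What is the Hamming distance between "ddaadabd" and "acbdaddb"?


Comparing "ddaadabd" and "acbdaddb" position by position:
  Position 0: 'd' vs 'a' => differ
  Position 1: 'd' vs 'c' => differ
  Position 2: 'a' vs 'b' => differ
  Position 3: 'a' vs 'd' => differ
  Position 4: 'd' vs 'a' => differ
  Position 5: 'a' vs 'd' => differ
  Position 6: 'b' vs 'd' => differ
  Position 7: 'd' vs 'b' => differ
Total differences (Hamming distance): 8

8


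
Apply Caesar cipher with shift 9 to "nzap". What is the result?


Caesar cipher: shift "nzap" by 9
  'n' (pos 13) + 9 = pos 22 = 'w'
  'z' (pos 25) + 9 = pos 8 = 'i'
  'a' (pos 0) + 9 = pos 9 = 'j'
  'p' (pos 15) + 9 = pos 24 = 'y'
Result: wijy

wijy


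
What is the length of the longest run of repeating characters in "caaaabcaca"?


Input: "caaaabcaca"
Scanning for longest run:
  Position 1 ('a'): new char, reset run to 1
  Position 2 ('a'): continues run of 'a', length=2
  Position 3 ('a'): continues run of 'a', length=3
  Position 4 ('a'): continues run of 'a', length=4
  Position 5 ('b'): new char, reset run to 1
  Position 6 ('c'): new char, reset run to 1
  Position 7 ('a'): new char, reset run to 1
  Position 8 ('c'): new char, reset run to 1
  Position 9 ('a'): new char, reset run to 1
Longest run: 'a' with length 4

4


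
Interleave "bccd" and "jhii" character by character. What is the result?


Interleaving "bccd" and "jhii":
  Position 0: 'b' from first, 'j' from second => "bj"
  Position 1: 'c' from first, 'h' from second => "ch"
  Position 2: 'c' from first, 'i' from second => "ci"
  Position 3: 'd' from first, 'i' from second => "di"
Result: bjchcidi

bjchcidi


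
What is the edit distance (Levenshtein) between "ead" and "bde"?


Computing edit distance: "ead" -> "bde"
DP table:
           b    d    e
      0    1    2    3
  e   1    1    2    2
  a   2    2    2    3
  d   3    3    2    3
Edit distance = dp[3][3] = 3

3


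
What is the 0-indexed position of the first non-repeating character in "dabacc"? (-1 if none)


Input: dabacc
Character frequencies:
  'a': 2
  'b': 1
  'c': 2
  'd': 1
Scanning left to right for freq == 1:
  Position 0 ('d'): unique! => answer = 0

0


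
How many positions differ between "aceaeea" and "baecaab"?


Comparing "aceaeea" and "baecaab" position by position:
  Position 0: 'a' vs 'b' => DIFFER
  Position 1: 'c' vs 'a' => DIFFER
  Position 2: 'e' vs 'e' => same
  Position 3: 'a' vs 'c' => DIFFER
  Position 4: 'e' vs 'a' => DIFFER
  Position 5: 'e' vs 'a' => DIFFER
  Position 6: 'a' vs 'b' => DIFFER
Positions that differ: 6

6


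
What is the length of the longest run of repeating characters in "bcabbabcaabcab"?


Input: "bcabbabcaabcab"
Scanning for longest run:
  Position 1 ('c'): new char, reset run to 1
  Position 2 ('a'): new char, reset run to 1
  Position 3 ('b'): new char, reset run to 1
  Position 4 ('b'): continues run of 'b', length=2
  Position 5 ('a'): new char, reset run to 1
  Position 6 ('b'): new char, reset run to 1
  Position 7 ('c'): new char, reset run to 1
  Position 8 ('a'): new char, reset run to 1
  Position 9 ('a'): continues run of 'a', length=2
  Position 10 ('b'): new char, reset run to 1
  Position 11 ('c'): new char, reset run to 1
  Position 12 ('a'): new char, reset run to 1
  Position 13 ('b'): new char, reset run to 1
Longest run: 'b' with length 2

2


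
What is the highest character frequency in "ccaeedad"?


Input: ccaeedad
Character counts:
  'a': 2
  'c': 2
  'd': 2
  'e': 2
Maximum frequency: 2

2


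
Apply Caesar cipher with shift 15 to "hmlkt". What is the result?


Caesar cipher: shift "hmlkt" by 15
  'h' (pos 7) + 15 = pos 22 = 'w'
  'm' (pos 12) + 15 = pos 1 = 'b'
  'l' (pos 11) + 15 = pos 0 = 'a'
  'k' (pos 10) + 15 = pos 25 = 'z'
  't' (pos 19) + 15 = pos 8 = 'i'
Result: wbazi

wbazi


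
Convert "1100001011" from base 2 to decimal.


Input: "1100001011" in base 2
Positional expansion:
  Digit '1' (value 1) x 2^9 = 512
  Digit '1' (value 1) x 2^8 = 256
  Digit '0' (value 0) x 2^7 = 0
  Digit '0' (value 0) x 2^6 = 0
  Digit '0' (value 0) x 2^5 = 0
  Digit '0' (value 0) x 2^4 = 0
  Digit '1' (value 1) x 2^3 = 8
  Digit '0' (value 0) x 2^2 = 0
  Digit '1' (value 1) x 2^1 = 2
  Digit '1' (value 1) x 2^0 = 1
Sum = 779

779


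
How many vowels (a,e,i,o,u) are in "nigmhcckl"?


Input: nigmhcckl
Checking each character:
  'n' at position 0: consonant
  'i' at position 1: vowel (running total: 1)
  'g' at position 2: consonant
  'm' at position 3: consonant
  'h' at position 4: consonant
  'c' at position 5: consonant
  'c' at position 6: consonant
  'k' at position 7: consonant
  'l' at position 8: consonant
Total vowels: 1

1


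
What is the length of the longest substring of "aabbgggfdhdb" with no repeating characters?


Input: "aabbgggfdhdb"
Sliding window (track last position of each char):
  Position 0 ('a'): window [0,0] length 1 -- new best
  Position 1 ('a'): repeat (last at 0), move window start to 1
  Position 1 ('a'): window [1,1] length 1
  Position 2 ('b'): window [1,2] length 2 -- new best
  Position 3 ('b'): repeat (last at 2), move window start to 3
  Position 3 ('b'): window [3,3] length 1
  Position 4 ('g'): window [3,4] length 2
  Position 5 ('g'): repeat (last at 4), move window start to 5
  Position 5 ('g'): window [5,5] length 1
  Position 6 ('g'): repeat (last at 5), move window start to 6
  Position 6 ('g'): window [6,6] length 1
  Position 7 ('f'): window [6,7] length 2
  Position 8 ('d'): window [6,8] length 3 -- new best
  Position 9 ('h'): window [6,9] length 4 -- new best
  Position 10 ('d'): repeat (last at 8), move window start to 9
  Position 10 ('d'): window [9,10] length 2
  Position 11 ('b'): window [9,11] length 3
Longest substring with no repeats: "gfdh" with length 4

4


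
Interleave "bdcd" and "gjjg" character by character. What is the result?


Interleaving "bdcd" and "gjjg":
  Position 0: 'b' from first, 'g' from second => "bg"
  Position 1: 'd' from first, 'j' from second => "dj"
  Position 2: 'c' from first, 'j' from second => "cj"
  Position 3: 'd' from first, 'g' from second => "dg"
Result: bgdjcjdg

bgdjcjdg


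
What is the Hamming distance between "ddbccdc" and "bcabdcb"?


Comparing "ddbccdc" and "bcabdcb" position by position:
  Position 0: 'd' vs 'b' => differ
  Position 1: 'd' vs 'c' => differ
  Position 2: 'b' vs 'a' => differ
  Position 3: 'c' vs 'b' => differ
  Position 4: 'c' vs 'd' => differ
  Position 5: 'd' vs 'c' => differ
  Position 6: 'c' vs 'b' => differ
Total differences (Hamming distance): 7

7


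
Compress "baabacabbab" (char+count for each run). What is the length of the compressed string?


Input: baabacabbab
Runs:
  'b' x 1 => "b1"
  'a' x 2 => "a2"
  'b' x 1 => "b1"
  'a' x 1 => "a1"
  'c' x 1 => "c1"
  'a' x 1 => "a1"
  'b' x 2 => "b2"
  'a' x 1 => "a1"
  'b' x 1 => "b1"
Compressed: "b1a2b1a1c1a1b2a1b1"
Compressed length: 18

18


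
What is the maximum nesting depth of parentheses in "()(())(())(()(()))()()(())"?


Input: "()(())(())(()(()))()()(())"
Tracking depth:
  Position 0 '(': depth becomes 1
  Position 1 ')': depth becomes 0
  Position 2 '(': depth becomes 1
  Position 3 '(': depth becomes 2
  Position 4 ')': depth becomes 1
  Position 5 ')': depth becomes 0
  Position 6 '(': depth becomes 1
  Position 7 '(': depth becomes 2
  Position 8 ')': depth becomes 1
  Position 9 ')': depth becomes 0
  Position 10 '(': depth becomes 1
  Position 11 '(': depth becomes 2
  Position 12 ')': depth becomes 1
  Position 13 '(': depth becomes 2
  Position 14 '(': depth becomes 3
  Position 15 ')': depth becomes 2
  Position 16 ')': depth becomes 1
  Position 17 ')': depth becomes 0
  Position 18 '(': depth becomes 1
  Position 19 ')': depth becomes 0
  Position 20 '(': depth becomes 1
  Position 21 ')': depth becomes 0
  Position 22 '(': depth becomes 1
  Position 23 '(': depth becomes 2
  Position 24 ')': depth becomes 1
  Position 25 ')': depth becomes 0
Maximum depth reached: 3

3


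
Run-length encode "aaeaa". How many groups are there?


Input: aaeaa
Scanning for consecutive runs:
  Group 1: 'a' x 2 (positions 0-1)
  Group 2: 'e' x 1 (positions 2-2)
  Group 3: 'a' x 2 (positions 3-4)
Total groups: 3

3


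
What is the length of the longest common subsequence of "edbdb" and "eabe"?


LCS of "edbdb" and "eabe"
DP table:
           e    a    b    e
      0    0    0    0    0
  e   0    1    1    1    1
  d   0    1    1    1    1
  b   0    1    1    2    2
  d   0    1    1    2    2
  b   0    1    1    2    2
LCS length = dp[5][4] = 2

2


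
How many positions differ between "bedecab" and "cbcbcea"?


Comparing "bedecab" and "cbcbcea" position by position:
  Position 0: 'b' vs 'c' => DIFFER
  Position 1: 'e' vs 'b' => DIFFER
  Position 2: 'd' vs 'c' => DIFFER
  Position 3: 'e' vs 'b' => DIFFER
  Position 4: 'c' vs 'c' => same
  Position 5: 'a' vs 'e' => DIFFER
  Position 6: 'b' vs 'a' => DIFFER
Positions that differ: 6

6


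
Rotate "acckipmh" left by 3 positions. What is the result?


Input: "acckipmh", rotate left by 3
First 3 characters: "acc"
Remaining characters: "kipmh"
Concatenate remaining + first: "kipmh" + "acc" = "kipmhacc"

kipmhacc


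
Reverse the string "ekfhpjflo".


Input: ekfhpjflo
Reading characters right to left:
  Position 8: 'o'
  Position 7: 'l'
  Position 6: 'f'
  Position 5: 'j'
  Position 4: 'p'
  Position 3: 'h'
  Position 2: 'f'
  Position 1: 'k'
  Position 0: 'e'
Reversed: olfjphfke

olfjphfke


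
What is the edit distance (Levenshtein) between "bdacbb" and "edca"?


Computing edit distance: "bdacbb" -> "edca"
DP table:
           e    d    c    a
      0    1    2    3    4
  b   1    1    2    3    4
  d   2    2    1    2    3
  a   3    3    2    2    2
  c   4    4    3    2    3
  b   5    5    4    3    3
  b   6    6    5    4    4
Edit distance = dp[6][4] = 4

4


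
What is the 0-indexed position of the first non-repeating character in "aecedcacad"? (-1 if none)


Input: aecedcacad
Character frequencies:
  'a': 3
  'c': 3
  'd': 2
  'e': 2
Scanning left to right for freq == 1:
  Position 0 ('a'): freq=3, skip
  Position 1 ('e'): freq=2, skip
  Position 2 ('c'): freq=3, skip
  Position 3 ('e'): freq=2, skip
  Position 4 ('d'): freq=2, skip
  Position 5 ('c'): freq=3, skip
  Position 6 ('a'): freq=3, skip
  Position 7 ('c'): freq=3, skip
  Position 8 ('a'): freq=3, skip
  Position 9 ('d'): freq=2, skip
  No unique character found => answer = -1

-1


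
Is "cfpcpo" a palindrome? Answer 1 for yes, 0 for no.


Input: cfpcpo
Reversed: opcpfc
  Compare pos 0 ('c') with pos 5 ('o'): MISMATCH
  Compare pos 1 ('f') with pos 4 ('p'): MISMATCH
  Compare pos 2 ('p') with pos 3 ('c'): MISMATCH
Result: not a palindrome

0


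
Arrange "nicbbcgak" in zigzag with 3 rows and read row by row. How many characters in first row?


Zigzag "nicbbcgak" into 3 rows:
Placing characters:
  'n' => row 0
  'i' => row 1
  'c' => row 2
  'b' => row 1
  'b' => row 0
  'c' => row 1
  'g' => row 2
  'a' => row 1
  'k' => row 0
Rows:
  Row 0: "nbk"
  Row 1: "ibca"
  Row 2: "cg"
First row length: 3

3


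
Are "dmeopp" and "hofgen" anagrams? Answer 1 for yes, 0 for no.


Strings: "dmeopp", "hofgen"
Sorted first:  demopp
Sorted second: efghno
Differ at position 0: 'd' vs 'e' => not anagrams

0


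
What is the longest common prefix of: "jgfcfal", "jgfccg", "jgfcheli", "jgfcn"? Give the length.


Words: jgfcfal, jgfccg, jgfcheli, jgfcn
  Position 0: all 'j' => match
  Position 1: all 'g' => match
  Position 2: all 'f' => match
  Position 3: all 'c' => match
  Position 4: ('f', 'c', 'h', 'n') => mismatch, stop
LCP = "jgfc" (length 4)

4


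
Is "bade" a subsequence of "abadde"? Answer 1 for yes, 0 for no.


Check if "bade" is a subsequence of "abadde"
Greedy scan:
  Position 0 ('a'): no match needed
  Position 1 ('b'): matches sub[0] = 'b'
  Position 2 ('a'): matches sub[1] = 'a'
  Position 3 ('d'): matches sub[2] = 'd'
  Position 4 ('d'): no match needed
  Position 5 ('e'): matches sub[3] = 'e'
All 4 characters matched => is a subsequence

1


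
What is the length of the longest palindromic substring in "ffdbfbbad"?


Input: "ffdbfbbad"
Checking substrings for palindromes:
  [3:6] "bfb" (len 3) => palindrome
  [0:2] "ff" (len 2) => palindrome
  [5:7] "bb" (len 2) => palindrome
Longest palindromic substring: "bfb" with length 3

3


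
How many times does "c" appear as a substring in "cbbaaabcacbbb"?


Searching for "c" in "cbbaaabcacbbb"
Scanning each position:
  Position 0: "c" => MATCH
  Position 1: "b" => no
  Position 2: "b" => no
  Position 3: "a" => no
  Position 4: "a" => no
  Position 5: "a" => no
  Position 6: "b" => no
  Position 7: "c" => MATCH
  Position 8: "a" => no
  Position 9: "c" => MATCH
  Position 10: "b" => no
  Position 11: "b" => no
  Position 12: "b" => no
Total occurrences: 3

3


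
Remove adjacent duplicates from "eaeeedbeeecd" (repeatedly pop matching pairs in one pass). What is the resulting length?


Input: eaeeedbeeecd
Stack-based adjacent duplicate removal:
  Read 'e': push. Stack: e
  Read 'a': push. Stack: ea
  Read 'e': push. Stack: eae
  Read 'e': matches stack top 'e' => pop. Stack: ea
  Read 'e': push. Stack: eae
  Read 'd': push. Stack: eaed
  Read 'b': push. Stack: eaedb
  Read 'e': push. Stack: eaedbe
  Read 'e': matches stack top 'e' => pop. Stack: eaedb
  Read 'e': push. Stack: eaedbe
  Read 'c': push. Stack: eaedbec
  Read 'd': push. Stack: eaedbecd
Final stack: "eaedbecd" (length 8)

8


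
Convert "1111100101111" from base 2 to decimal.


Input: "1111100101111" in base 2
Positional expansion:
  Digit '1' (value 1) x 2^12 = 4096
  Digit '1' (value 1) x 2^11 = 2048
  Digit '1' (value 1) x 2^10 = 1024
  Digit '1' (value 1) x 2^9 = 512
  Digit '1' (value 1) x 2^8 = 256
  Digit '0' (value 0) x 2^7 = 0
  Digit '0' (value 0) x 2^6 = 0
  Digit '1' (value 1) x 2^5 = 32
  Digit '0' (value 0) x 2^4 = 0
  Digit '1' (value 1) x 2^3 = 8
  Digit '1' (value 1) x 2^2 = 4
  Digit '1' (value 1) x 2^1 = 2
  Digit '1' (value 1) x 2^0 = 1
Sum = 7983

7983


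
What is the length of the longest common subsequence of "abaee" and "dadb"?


LCS of "abaee" and "dadb"
DP table:
           d    a    d    b
      0    0    0    0    0
  a   0    0    1    1    1
  b   0    0    1    1    2
  a   0    0    1    1    2
  e   0    0    1    1    2
  e   0    0    1    1    2
LCS length = dp[5][4] = 2

2


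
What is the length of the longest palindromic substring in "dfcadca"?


Input: "dfcadca"
Checking substrings for palindromes:
  No multi-char palindromic substrings found
Longest palindromic substring: "d" with length 1

1


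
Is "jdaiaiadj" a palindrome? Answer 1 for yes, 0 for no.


Input: jdaiaiadj
Reversed: jdaiaiadj
  Compare pos 0 ('j') with pos 8 ('j'): match
  Compare pos 1 ('d') with pos 7 ('d'): match
  Compare pos 2 ('a') with pos 6 ('a'): match
  Compare pos 3 ('i') with pos 5 ('i'): match
Result: palindrome

1


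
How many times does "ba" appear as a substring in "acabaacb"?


Searching for "ba" in "acabaacb"
Scanning each position:
  Position 0: "ac" => no
  Position 1: "ca" => no
  Position 2: "ab" => no
  Position 3: "ba" => MATCH
  Position 4: "aa" => no
  Position 5: "ac" => no
  Position 6: "cb" => no
Total occurrences: 1

1


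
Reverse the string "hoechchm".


Input: hoechchm
Reading characters right to left:
  Position 7: 'm'
  Position 6: 'h'
  Position 5: 'c'
  Position 4: 'h'
  Position 3: 'c'
  Position 2: 'e'
  Position 1: 'o'
  Position 0: 'h'
Reversed: mhchceoh

mhchceoh


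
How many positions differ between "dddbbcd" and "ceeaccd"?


Comparing "dddbbcd" and "ceeaccd" position by position:
  Position 0: 'd' vs 'c' => DIFFER
  Position 1: 'd' vs 'e' => DIFFER
  Position 2: 'd' vs 'e' => DIFFER
  Position 3: 'b' vs 'a' => DIFFER
  Position 4: 'b' vs 'c' => DIFFER
  Position 5: 'c' vs 'c' => same
  Position 6: 'd' vs 'd' => same
Positions that differ: 5

5


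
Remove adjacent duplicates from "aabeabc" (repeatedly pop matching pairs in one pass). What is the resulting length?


Input: aabeabc
Stack-based adjacent duplicate removal:
  Read 'a': push. Stack: a
  Read 'a': matches stack top 'a' => pop. Stack: (empty)
  Read 'b': push. Stack: b
  Read 'e': push. Stack: be
  Read 'a': push. Stack: bea
  Read 'b': push. Stack: beab
  Read 'c': push. Stack: beabc
Final stack: "beabc" (length 5)

5


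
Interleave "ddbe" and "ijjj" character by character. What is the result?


Interleaving "ddbe" and "ijjj":
  Position 0: 'd' from first, 'i' from second => "di"
  Position 1: 'd' from first, 'j' from second => "dj"
  Position 2: 'b' from first, 'j' from second => "bj"
  Position 3: 'e' from first, 'j' from second => "ej"
Result: didjbjej

didjbjej


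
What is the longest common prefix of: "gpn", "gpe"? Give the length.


Words: gpn, gpe
  Position 0: all 'g' => match
  Position 1: all 'p' => match
  Position 2: ('n', 'e') => mismatch, stop
LCP = "gp" (length 2)

2


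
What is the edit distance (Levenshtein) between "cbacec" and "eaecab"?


Computing edit distance: "cbacec" -> "eaecab"
DP table:
           e    a    e    c    a    b
      0    1    2    3    4    5    6
  c   1    1    2    3    3    4    5
  b   2    2    2    3    4    4    4
  a   3    3    2    3    4    4    5
  c   4    4    3    3    3    4    5
  e   5    4    4    3    4    4    5
  c   6    5    5    4    3    4    5
Edit distance = dp[6][6] = 5

5


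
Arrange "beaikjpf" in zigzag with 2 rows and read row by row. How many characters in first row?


Zigzag "beaikjpf" into 2 rows:
Placing characters:
  'b' => row 0
  'e' => row 1
  'a' => row 0
  'i' => row 1
  'k' => row 0
  'j' => row 1
  'p' => row 0
  'f' => row 1
Rows:
  Row 0: "bakp"
  Row 1: "eijf"
First row length: 4

4


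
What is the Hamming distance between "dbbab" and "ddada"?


Comparing "dbbab" and "ddada" position by position:
  Position 0: 'd' vs 'd' => same
  Position 1: 'b' vs 'd' => differ
  Position 2: 'b' vs 'a' => differ
  Position 3: 'a' vs 'd' => differ
  Position 4: 'b' vs 'a' => differ
Total differences (Hamming distance): 4

4


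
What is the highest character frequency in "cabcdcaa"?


Input: cabcdcaa
Character counts:
  'a': 3
  'b': 1
  'c': 3
  'd': 1
Maximum frequency: 3

3


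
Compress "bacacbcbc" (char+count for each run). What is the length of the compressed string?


Input: bacacbcbc
Runs:
  'b' x 1 => "b1"
  'a' x 1 => "a1"
  'c' x 1 => "c1"
  'a' x 1 => "a1"
  'c' x 1 => "c1"
  'b' x 1 => "b1"
  'c' x 1 => "c1"
  'b' x 1 => "b1"
  'c' x 1 => "c1"
Compressed: "b1a1c1a1c1b1c1b1c1"
Compressed length: 18

18


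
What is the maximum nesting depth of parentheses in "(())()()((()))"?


Input: "(())()()((()))"
Tracking depth:
  Position 0 '(': depth becomes 1
  Position 1 '(': depth becomes 2
  Position 2 ')': depth becomes 1
  Position 3 ')': depth becomes 0
  Position 4 '(': depth becomes 1
  Position 5 ')': depth becomes 0
  Position 6 '(': depth becomes 1
  Position 7 ')': depth becomes 0
  Position 8 '(': depth becomes 1
  Position 9 '(': depth becomes 2
  Position 10 '(': depth becomes 3
  Position 11 ')': depth becomes 2
  Position 12 ')': depth becomes 1
  Position 13 ')': depth becomes 0
Maximum depth reached: 3

3


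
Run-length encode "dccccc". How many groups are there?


Input: dccccc
Scanning for consecutive runs:
  Group 1: 'd' x 1 (positions 0-0)
  Group 2: 'c' x 5 (positions 1-5)
Total groups: 2

2


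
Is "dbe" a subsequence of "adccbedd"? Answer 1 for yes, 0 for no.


Check if "dbe" is a subsequence of "adccbedd"
Greedy scan:
  Position 0 ('a'): no match needed
  Position 1 ('d'): matches sub[0] = 'd'
  Position 2 ('c'): no match needed
  Position 3 ('c'): no match needed
  Position 4 ('b'): matches sub[1] = 'b'
  Position 5 ('e'): matches sub[2] = 'e'
  Position 6 ('d'): no match needed
  Position 7 ('d'): no match needed
All 3 characters matched => is a subsequence

1


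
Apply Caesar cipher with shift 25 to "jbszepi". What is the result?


Caesar cipher: shift "jbszepi" by 25
  'j' (pos 9) + 25 = pos 8 = 'i'
  'b' (pos 1) + 25 = pos 0 = 'a'
  's' (pos 18) + 25 = pos 17 = 'r'
  'z' (pos 25) + 25 = pos 24 = 'y'
  'e' (pos 4) + 25 = pos 3 = 'd'
  'p' (pos 15) + 25 = pos 14 = 'o'
  'i' (pos 8) + 25 = pos 7 = 'h'
Result: iarydoh

iarydoh


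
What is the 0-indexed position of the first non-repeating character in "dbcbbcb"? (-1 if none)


Input: dbcbbcb
Character frequencies:
  'b': 4
  'c': 2
  'd': 1
Scanning left to right for freq == 1:
  Position 0 ('d'): unique! => answer = 0

0


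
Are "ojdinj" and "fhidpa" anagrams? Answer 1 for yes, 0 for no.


Strings: "ojdinj", "fhidpa"
Sorted first:  dijjno
Sorted second: adfhip
Differ at position 0: 'd' vs 'a' => not anagrams

0


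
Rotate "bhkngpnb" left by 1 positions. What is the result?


Input: "bhkngpnb", rotate left by 1
First 1 characters: "b"
Remaining characters: "hkngpnb"
Concatenate remaining + first: "hkngpnb" + "b" = "hkngpnbb"

hkngpnbb


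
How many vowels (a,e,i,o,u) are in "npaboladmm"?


Input: npaboladmm
Checking each character:
  'n' at position 0: consonant
  'p' at position 1: consonant
  'a' at position 2: vowel (running total: 1)
  'b' at position 3: consonant
  'o' at position 4: vowel (running total: 2)
  'l' at position 5: consonant
  'a' at position 6: vowel (running total: 3)
  'd' at position 7: consonant
  'm' at position 8: consonant
  'm' at position 9: consonant
Total vowels: 3

3


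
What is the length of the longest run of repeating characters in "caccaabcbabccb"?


Input: "caccaabcbabccb"
Scanning for longest run:
  Position 1 ('a'): new char, reset run to 1
  Position 2 ('c'): new char, reset run to 1
  Position 3 ('c'): continues run of 'c', length=2
  Position 4 ('a'): new char, reset run to 1
  Position 5 ('a'): continues run of 'a', length=2
  Position 6 ('b'): new char, reset run to 1
  Position 7 ('c'): new char, reset run to 1
  Position 8 ('b'): new char, reset run to 1
  Position 9 ('a'): new char, reset run to 1
  Position 10 ('b'): new char, reset run to 1
  Position 11 ('c'): new char, reset run to 1
  Position 12 ('c'): continues run of 'c', length=2
  Position 13 ('b'): new char, reset run to 1
Longest run: 'c' with length 2

2


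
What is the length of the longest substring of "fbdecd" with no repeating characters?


Input: "fbdecd"
Sliding window (track last position of each char):
  Position 0 ('f'): window [0,0] length 1 -- new best
  Position 1 ('b'): window [0,1] length 2 -- new best
  Position 2 ('d'): window [0,2] length 3 -- new best
  Position 3 ('e'): window [0,3] length 4 -- new best
  Position 4 ('c'): window [0,4] length 5 -- new best
  Position 5 ('d'): repeat (last at 2), move window start to 3
  Position 5 ('d'): window [3,5] length 3
Longest substring with no repeats: "fbdec" with length 5

5


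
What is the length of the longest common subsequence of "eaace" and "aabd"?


LCS of "eaace" and "aabd"
DP table:
           a    a    b    d
      0    0    0    0    0
  e   0    0    0    0    0
  a   0    1    1    1    1
  a   0    1    2    2    2
  c   0    1    2    2    2
  e   0    1    2    2    2
LCS length = dp[5][4] = 2

2


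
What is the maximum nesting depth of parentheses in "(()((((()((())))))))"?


Input: "(()((((()((())))))))"
Tracking depth:
  Position 0 '(': depth becomes 1
  Position 1 '(': depth becomes 2
  Position 2 ')': depth becomes 1
  Position 3 '(': depth becomes 2
  Position 4 '(': depth becomes 3
  Position 5 '(': depth becomes 4
  Position 6 '(': depth becomes 5
  Position 7 '(': depth becomes 6
  Position 8 ')': depth becomes 5
  Position 9 '(': depth becomes 6
  Position 10 '(': depth becomes 7
  Position 11 '(': depth becomes 8
  Position 12 ')': depth becomes 7
  Position 13 ')': depth becomes 6
  Position 14 ')': depth becomes 5
  Position 15 ')': depth becomes 4
  Position 16 ')': depth becomes 3
  Position 17 ')': depth becomes 2
  Position 18 ')': depth becomes 1
  Position 19 ')': depth becomes 0
Maximum depth reached: 8

8
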